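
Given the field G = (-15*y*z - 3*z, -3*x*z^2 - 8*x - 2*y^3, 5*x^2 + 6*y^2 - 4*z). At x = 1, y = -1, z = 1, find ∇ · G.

∂G₁/∂x = 0
∂G₂/∂y = -6*y^2
∂G₃/∂z = -4
∇·G = -6*y^2 - 4
At (1, -1, 1): -10.

-10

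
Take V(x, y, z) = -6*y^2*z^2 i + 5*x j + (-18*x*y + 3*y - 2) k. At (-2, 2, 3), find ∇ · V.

0

∂V₁/∂x = 0
∂V₂/∂y = 0
∂V₃/∂z = 0
∇·V = 0
At (-2, 2, 3): 0.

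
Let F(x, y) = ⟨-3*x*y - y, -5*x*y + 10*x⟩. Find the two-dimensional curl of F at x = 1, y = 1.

∂F₂/∂x = -5*y + 10
∂F₁/∂y = -3*x - 1
Scalar curl = 3*x - 5*y + 11
At (1, 1): 9.

9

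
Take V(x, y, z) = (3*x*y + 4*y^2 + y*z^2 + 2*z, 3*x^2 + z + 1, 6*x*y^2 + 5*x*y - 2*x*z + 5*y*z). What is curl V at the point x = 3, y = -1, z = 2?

(-12, 1, 13)

(∇×V)₁ = ∂V₃/∂y − ∂V₂/∂z = 12*x*y + 5*x + 5*z - 1
(∇×V)₂ = ∂V₁/∂z − ∂V₃/∂x = -6*y^2 + 2*y*z - 5*y + 2*z + 2
(∇×V)₃ = ∂V₂/∂x − ∂V₁/∂y = 3*x - 8*y - z^2
∇×V = (12*x*y + 5*x + 5*z - 1, -6*y^2 + 2*y*z - 5*y + 2*z + 2, 3*x - 8*y - z^2)
At (3, -1, 2): (-12, 1, 13).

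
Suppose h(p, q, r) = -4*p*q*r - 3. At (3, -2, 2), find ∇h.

∂h/∂p = -4*q*r
∂h/∂q = -4*p*r
∂h/∂r = -4*p*q
∇h = (-4*q*r, -4*p*r, -4*p*q)
At (3, -2, 2): (16, -24, 24).

(16, -24, 24)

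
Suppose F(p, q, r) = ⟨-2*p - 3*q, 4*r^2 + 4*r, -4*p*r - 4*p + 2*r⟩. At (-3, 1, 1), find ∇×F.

(-12, 8, 3)

(∇×F)₁ = ∂F₃/∂q − ∂F₂/∂r = -8*r - 4
(∇×F)₂ = ∂F₁/∂r − ∂F₃/∂p = 4*r + 4
(∇×F)₃ = ∂F₂/∂p − ∂F₁/∂q = 3
∇×F = (-8*r - 4, 4*r + 4, 3)
At (-3, 1, 1): (-12, 8, 3).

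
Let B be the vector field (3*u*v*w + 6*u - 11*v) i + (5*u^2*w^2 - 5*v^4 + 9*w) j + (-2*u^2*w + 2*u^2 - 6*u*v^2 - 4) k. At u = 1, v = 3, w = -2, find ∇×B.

(-25, 51, 57)

(∇×B)₁ = ∂B₃/∂v − ∂B₂/∂w = -10*u^2*w - 12*u*v - 9
(∇×B)₂ = ∂B₁/∂w − ∂B₃/∂u = 3*u*v + 4*u*w - 4*u + 6*v^2
(∇×B)₃ = ∂B₂/∂u − ∂B₁/∂v = 10*u*w^2 - 3*u*w + 11
∇×B = (-10*u^2*w - 12*u*v - 9, 3*u*v + 4*u*w - 4*u + 6*v^2, 10*u*w^2 - 3*u*w + 11)
At (1, 3, -2): (-25, 51, 57).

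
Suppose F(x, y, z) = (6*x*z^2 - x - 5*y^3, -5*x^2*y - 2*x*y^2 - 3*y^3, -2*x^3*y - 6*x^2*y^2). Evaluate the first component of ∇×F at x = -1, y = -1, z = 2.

(∇×F)_1 = ∂F₃/∂y − ∂F₂/∂z
= -2*x^3 - 12*x^2*y − (0)
= -2*x^3 - 12*x^2*y
At (-1, -1, 2): 14.

14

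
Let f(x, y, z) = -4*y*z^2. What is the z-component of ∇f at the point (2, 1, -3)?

(∇f)_3 = ∂f/∂z = -8*y*z
At (2, 1, -3): 24.

24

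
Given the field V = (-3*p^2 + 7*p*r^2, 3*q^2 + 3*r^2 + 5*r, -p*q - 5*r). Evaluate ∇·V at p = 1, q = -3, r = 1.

-22

∂V₁/∂p = -6*p + 7*r^2
∂V₂/∂q = 6*q
∂V₃/∂r = -5
∇·V = -6*p + 6*q + 7*r^2 - 5
At (1, -3, 1): -22.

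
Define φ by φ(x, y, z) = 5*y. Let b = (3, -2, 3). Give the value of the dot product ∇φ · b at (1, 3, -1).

∂φ/∂x = 0
∂φ/∂y = 5
∂φ/∂z = 0
∇φ at (1, 3, -1) = (0, 5, 0)
∇φ · b = (0)(3) + (5)(-2) + (0)(3) = -10

-10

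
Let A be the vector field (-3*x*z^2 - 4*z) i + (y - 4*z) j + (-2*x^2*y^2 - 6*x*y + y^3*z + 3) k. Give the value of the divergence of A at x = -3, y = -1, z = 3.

∂A₁/∂x = -3*z^2
∂A₂/∂y = 1
∂A₃/∂z = y^3
∇·A = y^3 - 3*z^2 + 1
At (-3, -1, 3): -27.

-27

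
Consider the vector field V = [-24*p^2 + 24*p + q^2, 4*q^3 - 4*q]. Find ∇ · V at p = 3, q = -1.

-112

∂V₁/∂p = -48*p + 24
∂V₂/∂q = 12*q^2 - 4
∇·V = -48*p + 12*q^2 + 20
At (3, -1): -112.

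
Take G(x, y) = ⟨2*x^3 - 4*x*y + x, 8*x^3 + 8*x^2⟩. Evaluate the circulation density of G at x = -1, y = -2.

∂G₂/∂x = 24*x^2 + 16*x
∂G₁/∂y = -4*x
Scalar curl = 24*x^2 + 20*x
At (-1, -2): 4.

4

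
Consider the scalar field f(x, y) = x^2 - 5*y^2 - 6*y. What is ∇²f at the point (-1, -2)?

∂²f/∂x² = 2
∂²f/∂y² = -10
∇²f = -8
At (-1, -2): -8.

-8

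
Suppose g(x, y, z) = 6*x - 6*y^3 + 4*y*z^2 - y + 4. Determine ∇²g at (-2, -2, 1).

∂²g/∂x² = 0
∂²g/∂y² = -36*y
∂²g/∂z² = 8*y
∇²g = -28*y
At (-2, -2, 1): 56.

56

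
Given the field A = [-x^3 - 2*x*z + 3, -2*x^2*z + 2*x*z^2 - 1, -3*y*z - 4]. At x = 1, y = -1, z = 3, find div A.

-6

∂A₁/∂x = -3*x^2 - 2*z
∂A₂/∂y = 0
∂A₃/∂z = -3*y
∇·A = -3*x^2 - 3*y - 2*z
At (1, -1, 3): -6.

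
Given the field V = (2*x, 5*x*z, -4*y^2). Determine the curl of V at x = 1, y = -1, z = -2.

(∇×V)₁ = ∂V₃/∂y − ∂V₂/∂z = -5*x - 8*y
(∇×V)₂ = ∂V₁/∂z − ∂V₃/∂x = 0
(∇×V)₃ = ∂V₂/∂x − ∂V₁/∂y = 5*z
∇×V = (-5*x - 8*y, 0, 5*z)
At (1, -1, -2): (3, 0, -10).

(3, 0, -10)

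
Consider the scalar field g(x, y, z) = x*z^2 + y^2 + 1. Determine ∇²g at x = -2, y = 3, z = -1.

-2

∂²g/∂x² = 0
∂²g/∂y² = 2
∂²g/∂z² = 2*x
∇²g = 2*x + 2
At (-2, 3, -1): -2.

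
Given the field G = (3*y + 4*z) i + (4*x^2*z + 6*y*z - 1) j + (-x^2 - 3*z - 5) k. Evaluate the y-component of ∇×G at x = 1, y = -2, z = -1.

6

(∇×G)_2 = ∂G₁/∂z − ∂G₃/∂x
= 4 − (-2*x)
= 2*x + 4
At (1, -2, -1): 6.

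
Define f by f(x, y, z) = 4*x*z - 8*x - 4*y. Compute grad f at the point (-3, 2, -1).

∂f/∂x = 4*z - 8
∂f/∂y = -4
∂f/∂z = 4*x
∇f = (4*z - 8, -4, 4*x)
At (-3, 2, -1): (-12, -4, -12).

(-12, -4, -12)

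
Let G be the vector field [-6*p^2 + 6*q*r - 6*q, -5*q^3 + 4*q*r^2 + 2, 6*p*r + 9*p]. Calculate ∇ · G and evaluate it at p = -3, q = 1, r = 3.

∂G₁/∂p = -12*p
∂G₂/∂q = -15*q^2 + 4*r^2
∂G₃/∂r = 6*p
∇·G = -6*p - 15*q^2 + 4*r^2
At (-3, 1, 3): 39.

39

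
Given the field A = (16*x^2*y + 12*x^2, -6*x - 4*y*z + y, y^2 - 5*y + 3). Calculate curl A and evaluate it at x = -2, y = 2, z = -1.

(7, 0, -70)

(∇×A)₁ = ∂A₃/∂y − ∂A₂/∂z = 6*y - 5
(∇×A)₂ = ∂A₁/∂z − ∂A₃/∂x = 0
(∇×A)₃ = ∂A₂/∂x − ∂A₁/∂y = -16*x^2 - 6
∇×A = (6*y - 5, 0, -16*x^2 - 6)
At (-2, 2, -1): (7, 0, -70).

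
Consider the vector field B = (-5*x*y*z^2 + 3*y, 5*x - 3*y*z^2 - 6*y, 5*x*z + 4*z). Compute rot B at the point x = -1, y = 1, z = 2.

(12, 10, -18)

(∇×B)₁ = ∂B₃/∂y − ∂B₂/∂z = 6*y*z
(∇×B)₂ = ∂B₁/∂z − ∂B₃/∂x = -10*x*y*z - 5*z
(∇×B)₃ = ∂B₂/∂x − ∂B₁/∂y = 5*x*z^2 + 2
∇×B = (6*y*z, -10*x*y*z - 5*z, 5*x*z^2 + 2)
At (-1, 1, 2): (12, 10, -18).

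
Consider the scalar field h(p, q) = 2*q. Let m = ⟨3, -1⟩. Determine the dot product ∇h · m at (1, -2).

∂h/∂p = 0
∂h/∂q = 2
∇h at (1, -2) = (0, 2)
∇h · m = (0)(3) + (2)(-1) = -2

-2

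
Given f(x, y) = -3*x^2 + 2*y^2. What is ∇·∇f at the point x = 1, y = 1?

∂²f/∂x² = -6
∂²f/∂y² = 4
∇²f = -2
At (1, 1): -2.

-2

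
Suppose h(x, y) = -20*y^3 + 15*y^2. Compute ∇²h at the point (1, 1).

-90

∂²h/∂x² = 0
∂²h/∂y² = 30*(-4*y + 1)
∇²h = -120*y + 30
At (1, 1): -90.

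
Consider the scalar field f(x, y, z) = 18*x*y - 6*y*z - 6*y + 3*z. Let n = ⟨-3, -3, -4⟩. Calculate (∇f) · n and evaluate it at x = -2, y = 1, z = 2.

∂f/∂x = 18*y
∂f/∂y = 18*x - 6*z - 6
∂f/∂z = -6*y + 3
∇f at (-2, 1, 2) = (18, -54, -3)
∇f · n = (18)(-3) + (-54)(-3) + (-3)(-4) = 120

120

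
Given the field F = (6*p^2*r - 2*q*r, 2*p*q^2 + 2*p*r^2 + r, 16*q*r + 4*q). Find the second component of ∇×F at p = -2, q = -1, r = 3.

(∇×F)_2 = ∂F₁/∂r − ∂F₃/∂p
= 6*p^2 - 2*q − (0)
= 6*p^2 - 2*q
At (-2, -1, 3): 26.

26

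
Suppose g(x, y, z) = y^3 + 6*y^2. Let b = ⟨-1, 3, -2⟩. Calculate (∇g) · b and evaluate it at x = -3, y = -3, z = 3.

-27

∂g/∂x = 0
∂g/∂y = 3*y^2 + 12*y
∂g/∂z = 0
∇g at (-3, -3, 3) = (0, -9, 0)
∇g · b = (0)(-1) + (-9)(3) + (0)(-2) = -27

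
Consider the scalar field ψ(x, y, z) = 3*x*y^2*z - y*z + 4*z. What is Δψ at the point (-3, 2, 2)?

∂²ψ/∂x² = 0
∂²ψ/∂y² = 6*x*z
∂²ψ/∂z² = 0
∇²ψ = 6*x*z
At (-3, 2, 2): -36.

-36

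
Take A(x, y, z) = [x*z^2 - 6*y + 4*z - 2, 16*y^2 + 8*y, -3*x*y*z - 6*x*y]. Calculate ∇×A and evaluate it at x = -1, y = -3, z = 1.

(∇×A)₁ = ∂A₃/∂y − ∂A₂/∂z = -3*x*z - 6*x
(∇×A)₂ = ∂A₁/∂z − ∂A₃/∂x = 2*x*z + 3*y*z + 6*y + 4
(∇×A)₃ = ∂A₂/∂x − ∂A₁/∂y = 6
∇×A = (-3*x*z - 6*x, 2*x*z + 3*y*z + 6*y + 4, 6)
At (-1, -3, 1): (9, -25, 6).

(9, -25, 6)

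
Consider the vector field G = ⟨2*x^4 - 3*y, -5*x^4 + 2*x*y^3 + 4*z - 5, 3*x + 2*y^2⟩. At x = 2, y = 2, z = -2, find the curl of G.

(∇×G)₁ = ∂G₃/∂y − ∂G₂/∂z = 4*y - 4
(∇×G)₂ = ∂G₁/∂z − ∂G₃/∂x = -3
(∇×G)₃ = ∂G₂/∂x − ∂G₁/∂y = -20*x^3 + 2*y^3 + 3
∇×G = (4*y - 4, -3, -20*x^3 + 2*y^3 + 3)
At (2, 2, -2): (4, -3, -141).

(4, -3, -141)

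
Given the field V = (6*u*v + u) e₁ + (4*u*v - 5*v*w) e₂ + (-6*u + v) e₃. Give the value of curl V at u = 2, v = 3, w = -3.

(16, 6, 0)

(∇×V)₁ = ∂V₃/∂v − ∂V₂/∂w = 5*v + 1
(∇×V)₂ = ∂V₁/∂w − ∂V₃/∂u = 6
(∇×V)₃ = ∂V₂/∂u − ∂V₁/∂v = -6*u + 4*v
∇×V = (5*v + 1, 6, -6*u + 4*v)
At (2, 3, -3): (16, 6, 0).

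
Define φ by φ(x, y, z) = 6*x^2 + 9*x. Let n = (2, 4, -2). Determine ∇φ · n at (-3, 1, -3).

-54

∂φ/∂x = 12*x + 9
∂φ/∂y = 0
∂φ/∂z = 0
∇φ at (-3, 1, -3) = (-27, 0, 0)
∇φ · n = (-27)(2) + (0)(4) + (0)(-2) = -54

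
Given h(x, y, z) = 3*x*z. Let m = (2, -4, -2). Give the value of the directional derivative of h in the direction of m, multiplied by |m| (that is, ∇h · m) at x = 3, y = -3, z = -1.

∂h/∂x = 3*z
∂h/∂y = 0
∂h/∂z = 3*x
∇h at (3, -3, -1) = (-3, 0, 9)
∇h · m = (-3)(2) + (0)(-4) + (9)(-2) = -24

-24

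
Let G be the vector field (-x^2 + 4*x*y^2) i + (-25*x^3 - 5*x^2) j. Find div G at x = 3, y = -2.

∂G₁/∂x = -2*x + 4*y^2
∂G₂/∂y = 0
∇·G = -2*x + 4*y^2
At (3, -2): 10.

10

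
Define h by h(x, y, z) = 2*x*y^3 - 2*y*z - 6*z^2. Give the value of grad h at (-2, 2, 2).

∂h/∂x = 2*y^3
∂h/∂y = 6*x*y^2 - 2*z
∂h/∂z = -2*y - 12*z
∇h = (2*y^3, 6*x*y^2 - 2*z, -2*y - 12*z)
At (-2, 2, 2): (16, -52, -28).

(16, -52, -28)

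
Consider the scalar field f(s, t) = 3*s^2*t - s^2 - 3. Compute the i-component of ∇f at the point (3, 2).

(∇f)_1 = ∂f/∂s = 6*s*t - 2*s
At (3, 2): 30.

30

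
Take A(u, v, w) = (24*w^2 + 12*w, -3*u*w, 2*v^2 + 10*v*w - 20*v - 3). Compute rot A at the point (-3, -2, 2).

(-17, 108, -6)

(∇×A)₁ = ∂A₃/∂v − ∂A₂/∂w = 3*u + 4*v + 10*w - 20
(∇×A)₂ = ∂A₁/∂w − ∂A₃/∂u = 48*w + 12
(∇×A)₃ = ∂A₂/∂u − ∂A₁/∂v = -3*w
∇×A = (3*u + 4*v + 10*w - 20, 48*w + 12, -3*w)
At (-3, -2, 2): (-17, 108, -6).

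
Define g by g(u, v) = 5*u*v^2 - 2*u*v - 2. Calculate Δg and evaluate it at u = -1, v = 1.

-10

∂²g/∂u² = 0
∂²g/∂v² = 10*u
∇²g = 10*u
At (-1, 1): -10.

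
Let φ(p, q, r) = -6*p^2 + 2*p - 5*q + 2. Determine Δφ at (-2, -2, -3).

-12

∂²φ/∂p² = -12
∂²φ/∂q² = 0
∂²φ/∂r² = 0
∇²φ = -12
At (-2, -2, -3): -12.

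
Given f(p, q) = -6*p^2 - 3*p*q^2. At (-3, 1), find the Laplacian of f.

6

∂²f/∂p² = -12
∂²f/∂q² = -6*p
∇²f = -6*p - 12
At (-3, 1): 6.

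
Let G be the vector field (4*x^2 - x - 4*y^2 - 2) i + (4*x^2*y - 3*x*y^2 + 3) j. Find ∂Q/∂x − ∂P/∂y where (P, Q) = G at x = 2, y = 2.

∂G₂/∂x = 8*x*y - 3*y^2
∂G₁/∂y = -8*y
Scalar curl = 8*x*y - 3*y^2 + 8*y
At (2, 2): 36.

36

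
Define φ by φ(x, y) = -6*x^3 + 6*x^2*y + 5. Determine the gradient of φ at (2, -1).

(-96, 24)

∂φ/∂x = -18*x^2 + 12*x*y
∂φ/∂y = 6*x^2
∇φ = (-18*x^2 + 12*x*y, 6*x^2)
At (2, -1): (-96, 24).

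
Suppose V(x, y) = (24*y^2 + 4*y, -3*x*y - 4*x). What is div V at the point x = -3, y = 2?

∂V₁/∂x = 0
∂V₂/∂y = -3*x
∇·V = -3*x
At (-3, 2): 9.

9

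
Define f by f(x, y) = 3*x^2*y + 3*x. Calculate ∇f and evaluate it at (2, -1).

∂f/∂x = 6*x*y + 3
∂f/∂y = 3*x^2
∇f = (6*x*y + 3, 3*x^2)
At (2, -1): (-9, 12).

(-9, 12)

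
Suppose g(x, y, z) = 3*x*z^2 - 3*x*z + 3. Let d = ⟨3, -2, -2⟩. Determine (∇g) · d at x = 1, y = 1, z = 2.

0

∂g/∂x = 3*z^2 - 3*z
∂g/∂y = 0
∂g/∂z = 6*x*z - 3*x
∇g at (1, 1, 2) = (6, 0, 9)
∇g · d = (6)(3) + (0)(-2) + (9)(-2) = 0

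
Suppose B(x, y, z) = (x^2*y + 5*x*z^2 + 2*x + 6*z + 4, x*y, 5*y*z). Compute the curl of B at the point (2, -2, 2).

(10, 46, -6)

(∇×B)₁ = ∂B₃/∂y − ∂B₂/∂z = 5*z
(∇×B)₂ = ∂B₁/∂z − ∂B₃/∂x = 10*x*z + 6
(∇×B)₃ = ∂B₂/∂x − ∂B₁/∂y = -x^2 + y
∇×B = (5*z, 10*x*z + 6, -x^2 + y)
At (2, -2, 2): (10, 46, -6).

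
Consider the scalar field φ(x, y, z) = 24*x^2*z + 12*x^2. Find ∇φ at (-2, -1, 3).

∂φ/∂x = 48*x*z + 24*x
∂φ/∂y = 0
∂φ/∂z = 24*x^2
∇φ = (48*x*z + 24*x, 0, 24*x^2)
At (-2, -1, 3): (-336, 0, 96).

(-336, 0, 96)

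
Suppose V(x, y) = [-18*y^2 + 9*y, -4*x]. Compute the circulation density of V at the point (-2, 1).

23

∂V₂/∂x = -4
∂V₁/∂y = -36*y + 9
Scalar curl = 36*y - 13
At (-2, 1): 23.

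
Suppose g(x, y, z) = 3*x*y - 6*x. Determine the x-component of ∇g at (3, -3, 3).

-15

(∇g)_1 = ∂g/∂x = 3*y - 6
At (3, -3, 3): -15.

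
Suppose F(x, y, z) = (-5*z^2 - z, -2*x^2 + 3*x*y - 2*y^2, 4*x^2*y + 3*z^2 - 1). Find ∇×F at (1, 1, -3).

(∇×F)₁ = ∂F₃/∂y − ∂F₂/∂z = 4*x^2
(∇×F)₂ = ∂F₁/∂z − ∂F₃/∂x = -8*x*y - 10*z - 1
(∇×F)₃ = ∂F₂/∂x − ∂F₁/∂y = -4*x + 3*y
∇×F = (4*x^2, -8*x*y - 10*z - 1, -4*x + 3*y)
At (1, 1, -3): (4, 21, -1).

(4, 21, -1)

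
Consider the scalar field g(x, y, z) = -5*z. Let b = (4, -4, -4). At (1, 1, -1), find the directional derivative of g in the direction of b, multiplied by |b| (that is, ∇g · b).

∂g/∂x = 0
∂g/∂y = 0
∂g/∂z = -5
∇g at (1, 1, -1) = (0, 0, -5)
∇g · b = (0)(4) + (0)(-4) + (-5)(-4) = 20

20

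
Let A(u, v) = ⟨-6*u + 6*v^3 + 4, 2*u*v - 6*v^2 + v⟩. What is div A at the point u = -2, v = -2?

∂A₁/∂u = -6
∂A₂/∂v = 2*u - 12*v + 1
∇·A = 2*u - 12*v - 5
At (-2, -2): 15.

15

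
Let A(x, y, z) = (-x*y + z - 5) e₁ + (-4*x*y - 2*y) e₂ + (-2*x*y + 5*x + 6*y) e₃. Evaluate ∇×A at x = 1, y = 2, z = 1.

(4, 0, -7)

(∇×A)₁ = ∂A₃/∂y − ∂A₂/∂z = -2*x + 6
(∇×A)₂ = ∂A₁/∂z − ∂A₃/∂x = 2*y - 4
(∇×A)₃ = ∂A₂/∂x − ∂A₁/∂y = x - 4*y
∇×A = (-2*x + 6, 2*y - 4, x - 4*y)
At (1, 2, 1): (4, 0, -7).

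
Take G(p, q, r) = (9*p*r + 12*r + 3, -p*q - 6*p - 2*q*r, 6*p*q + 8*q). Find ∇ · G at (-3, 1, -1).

-4

∂G₁/∂p = 9*r
∂G₂/∂q = -p - 2*r
∂G₃/∂r = 0
∇·G = -p + 7*r
At (-3, 1, -1): -4.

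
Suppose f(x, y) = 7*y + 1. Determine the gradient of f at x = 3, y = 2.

(0, 7)

∂f/∂x = 0
∂f/∂y = 7
∇f = (0, 7)
At (3, 2): (0, 7).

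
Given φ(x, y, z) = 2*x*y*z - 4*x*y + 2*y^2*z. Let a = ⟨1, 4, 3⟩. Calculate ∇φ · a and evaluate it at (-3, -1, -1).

∂φ/∂x = 2*y*z - 4*y
∂φ/∂y = 2*x*z - 4*x + 4*y*z
∂φ/∂z = 2*x*y + 2*y^2
∇φ at (-3, -1, -1) = (6, 22, 8)
∇φ · a = (6)(1) + (22)(4) + (8)(3) = 118

118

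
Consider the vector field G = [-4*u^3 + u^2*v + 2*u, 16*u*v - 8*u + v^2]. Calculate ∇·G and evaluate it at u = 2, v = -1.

-20

∂G₁/∂u = -12*u^2 + 2*u*v + 2
∂G₂/∂v = 16*u + 2*v
∇·G = -12*u^2 + 2*u*v + 16*u + 2*v + 2
At (2, -1): -20.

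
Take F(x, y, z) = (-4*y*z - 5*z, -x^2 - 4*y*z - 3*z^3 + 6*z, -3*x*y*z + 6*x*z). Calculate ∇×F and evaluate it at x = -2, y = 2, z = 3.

(∇×F)₁ = ∂F₃/∂y − ∂F₂/∂z = -3*x*z + 4*y + 9*z^2 - 6
(∇×F)₂ = ∂F₁/∂z − ∂F₃/∂x = 3*y*z - 4*y - 6*z - 5
(∇×F)₃ = ∂F₂/∂x − ∂F₁/∂y = -2*x + 4*z
∇×F = (-3*x*z + 4*y + 9*z^2 - 6, 3*y*z - 4*y - 6*z - 5, -2*x + 4*z)
At (-2, 2, 3): (101, -13, 16).

(101, -13, 16)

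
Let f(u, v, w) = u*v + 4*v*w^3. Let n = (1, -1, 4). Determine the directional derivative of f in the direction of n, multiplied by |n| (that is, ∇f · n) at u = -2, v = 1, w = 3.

327

∂f/∂u = v
∂f/∂v = u + 4*w^3
∂f/∂w = 12*v*w^2
∇f at (-2, 1, 3) = (1, 106, 108)
∇f · n = (1)(1) + (106)(-1) + (108)(4) = 327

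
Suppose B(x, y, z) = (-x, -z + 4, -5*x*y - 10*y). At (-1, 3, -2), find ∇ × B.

(∇×B)₁ = ∂B₃/∂y − ∂B₂/∂z = -5*x - 9
(∇×B)₂ = ∂B₁/∂z − ∂B₃/∂x = 5*y
(∇×B)₃ = ∂B₂/∂x − ∂B₁/∂y = 0
∇×B = (-5*x - 9, 5*y, 0)
At (-1, 3, -2): (-4, 15, 0).

(-4, 15, 0)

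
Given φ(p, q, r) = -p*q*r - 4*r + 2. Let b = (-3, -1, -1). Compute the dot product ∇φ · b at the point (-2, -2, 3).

-16

∂φ/∂p = -q*r
∂φ/∂q = -p*r
∂φ/∂r = -p*q - 4
∇φ at (-2, -2, 3) = (6, 6, -8)
∇φ · b = (6)(-3) + (6)(-1) + (-8)(-1) = -16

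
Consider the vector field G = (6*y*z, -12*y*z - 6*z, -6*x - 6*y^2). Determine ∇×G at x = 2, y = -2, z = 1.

(6, -6, -6)

(∇×G)₁ = ∂G₃/∂y − ∂G₂/∂z = 6
(∇×G)₂ = ∂G₁/∂z − ∂G₃/∂x = 6*y + 6
(∇×G)₃ = ∂G₂/∂x − ∂G₁/∂y = -6*z
∇×G = (6, 6*y + 6, -6*z)
At (2, -2, 1): (6, -6, -6).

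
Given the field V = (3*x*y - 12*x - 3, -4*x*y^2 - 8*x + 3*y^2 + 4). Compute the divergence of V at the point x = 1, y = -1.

-13

∂V₁/∂x = 3*y - 12
∂V₂/∂y = -8*x*y + 6*y
∇·V = -8*x*y + 9*y - 12
At (1, -1): -13.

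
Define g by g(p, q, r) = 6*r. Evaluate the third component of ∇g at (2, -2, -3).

(∇g)_3 = ∂g/∂r = 6
At (2, -2, -3): 6.

6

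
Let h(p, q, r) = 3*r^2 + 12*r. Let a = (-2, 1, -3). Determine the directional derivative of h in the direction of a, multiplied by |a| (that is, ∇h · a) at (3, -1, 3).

-90

∂h/∂p = 0
∂h/∂q = 0
∂h/∂r = 6*r + 12
∇h at (3, -1, 3) = (0, 0, 30)
∇h · a = (0)(-2) + (0)(1) + (30)(-3) = -90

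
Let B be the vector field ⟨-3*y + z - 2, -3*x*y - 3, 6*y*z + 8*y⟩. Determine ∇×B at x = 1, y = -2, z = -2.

(-4, 1, 9)

(∇×B)₁ = ∂B₃/∂y − ∂B₂/∂z = 6*z + 8
(∇×B)₂ = ∂B₁/∂z − ∂B₃/∂x = 1
(∇×B)₃ = ∂B₂/∂x − ∂B₁/∂y = -3*y + 3
∇×B = (6*z + 8, 1, -3*y + 3)
At (1, -2, -2): (-4, 1, 9).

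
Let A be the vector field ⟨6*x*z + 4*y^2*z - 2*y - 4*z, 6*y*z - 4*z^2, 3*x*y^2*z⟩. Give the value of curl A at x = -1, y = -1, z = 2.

(34, -12, 18)

(∇×A)₁ = ∂A₃/∂y − ∂A₂/∂z = 6*x*y*z - 6*y + 8*z
(∇×A)₂ = ∂A₁/∂z − ∂A₃/∂x = 6*x - 3*y^2*z + 4*y^2 - 4
(∇×A)₃ = ∂A₂/∂x − ∂A₁/∂y = -8*y*z + 2
∇×A = (6*x*y*z - 6*y + 8*z, 6*x - 3*y^2*z + 4*y^2 - 4, -8*y*z + 2)
At (-1, -1, 2): (34, -12, 18).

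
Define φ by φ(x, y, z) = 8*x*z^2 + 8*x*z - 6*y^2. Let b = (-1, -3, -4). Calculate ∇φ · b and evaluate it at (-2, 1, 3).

∂φ/∂x = 8*z^2 + 8*z
∂φ/∂y = -12*y
∂φ/∂z = 16*x*z + 8*x
∇φ at (-2, 1, 3) = (96, -12, -112)
∇φ · b = (96)(-1) + (-12)(-3) + (-112)(-4) = 388

388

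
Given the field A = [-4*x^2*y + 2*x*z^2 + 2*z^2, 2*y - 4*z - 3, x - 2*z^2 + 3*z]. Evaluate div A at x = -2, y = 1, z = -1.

∂A₁/∂x = -8*x*y + 2*z^2
∂A₂/∂y = 2
∂A₃/∂z = -4*z + 3
∇·A = -8*x*y + 2*z^2 - 4*z + 5
At (-2, 1, -1): 27.

27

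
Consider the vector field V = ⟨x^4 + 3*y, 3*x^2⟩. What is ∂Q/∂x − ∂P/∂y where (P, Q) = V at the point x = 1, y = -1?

∂V₂/∂x = 6*x
∂V₁/∂y = 3
Scalar curl = 6*x - 3
At (1, -1): 3.

3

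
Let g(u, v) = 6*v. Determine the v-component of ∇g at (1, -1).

6

(∇g)_2 = ∂g/∂v = 6
At (1, -1): 6.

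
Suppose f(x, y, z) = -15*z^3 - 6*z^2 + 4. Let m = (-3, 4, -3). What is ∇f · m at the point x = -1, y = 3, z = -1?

99

∂f/∂x = 0
∂f/∂y = 0
∂f/∂z = -45*z^2 - 12*z
∇f at (-1, 3, -1) = (0, 0, -33)
∇f · m = (0)(-3) + (0)(4) + (-33)(-3) = 99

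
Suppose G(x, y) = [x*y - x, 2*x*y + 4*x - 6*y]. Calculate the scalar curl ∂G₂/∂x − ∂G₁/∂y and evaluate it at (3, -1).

∂G₂/∂x = 2*y + 4
∂G₁/∂y = x
Scalar curl = -x + 2*y + 4
At (3, -1): -1.

-1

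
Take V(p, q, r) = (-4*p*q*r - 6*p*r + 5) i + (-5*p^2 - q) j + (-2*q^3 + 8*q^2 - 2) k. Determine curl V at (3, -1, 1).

(∇×V)₁ = ∂V₃/∂q − ∂V₂/∂r = -6*q^2 + 16*q
(∇×V)₂ = ∂V₁/∂r − ∂V₃/∂p = -4*p*q - 6*p
(∇×V)₃ = ∂V₂/∂p − ∂V₁/∂q = 4*p*r - 10*p
∇×V = (-6*q^2 + 16*q, -4*p*q - 6*p, 4*p*r - 10*p)
At (3, -1, 1): (-22, -6, -18).

(-22, -6, -18)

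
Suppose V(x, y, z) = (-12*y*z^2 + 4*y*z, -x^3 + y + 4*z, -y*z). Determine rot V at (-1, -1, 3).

(-7, 68, 93)

(∇×V)₁ = ∂V₃/∂y − ∂V₂/∂z = -z - 4
(∇×V)₂ = ∂V₁/∂z − ∂V₃/∂x = -24*y*z + 4*y
(∇×V)₃ = ∂V₂/∂x − ∂V₁/∂y = -3*x^2 + 12*z^2 - 4*z
∇×V = (-z - 4, -24*y*z + 4*y, -3*x^2 + 12*z^2 - 4*z)
At (-1, -1, 3): (-7, 68, 93).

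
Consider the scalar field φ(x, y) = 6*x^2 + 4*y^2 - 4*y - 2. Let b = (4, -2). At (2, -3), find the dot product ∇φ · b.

152

∂φ/∂x = 12*x
∂φ/∂y = 8*y - 4
∇φ at (2, -3) = (24, -28)
∇φ · b = (24)(4) + (-28)(-2) = 152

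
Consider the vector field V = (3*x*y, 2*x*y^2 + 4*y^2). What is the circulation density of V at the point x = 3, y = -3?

∂V₂/∂x = 2*y^2
∂V₁/∂y = 3*x
Scalar curl = -3*x + 2*y^2
At (3, -3): 9.

9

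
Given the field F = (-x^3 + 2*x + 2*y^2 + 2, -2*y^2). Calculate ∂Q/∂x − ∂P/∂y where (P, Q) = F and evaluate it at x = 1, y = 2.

∂F₂/∂x = 0
∂F₁/∂y = 4*y
Scalar curl = -4*y
At (1, 2): -8.

-8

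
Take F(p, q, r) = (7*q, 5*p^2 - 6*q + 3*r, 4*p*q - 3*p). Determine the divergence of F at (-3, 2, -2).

-6

∂F₁/∂p = 0
∂F₂/∂q = -6
∂F₃/∂r = 0
∇·F = -6
At (-3, 2, -2): -6.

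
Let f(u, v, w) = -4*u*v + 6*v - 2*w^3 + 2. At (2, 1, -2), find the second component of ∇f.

(∇f)_2 = ∂f/∂v = -4*u + 6
At (2, 1, -2): -2.

-2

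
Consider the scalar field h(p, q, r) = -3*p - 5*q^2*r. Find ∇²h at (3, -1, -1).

10

∂²h/∂p² = 0
∂²h/∂q² = -10*r
∂²h/∂r² = 0
∇²h = -10*r
At (3, -1, -1): 10.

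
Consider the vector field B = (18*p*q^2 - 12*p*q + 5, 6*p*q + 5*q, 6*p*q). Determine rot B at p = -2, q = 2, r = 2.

(-12, -12, 132)

(∇×B)₁ = ∂B₃/∂q − ∂B₂/∂r = 6*p
(∇×B)₂ = ∂B₁/∂r − ∂B₃/∂p = -6*q
(∇×B)₃ = ∂B₂/∂p − ∂B₁/∂q = -36*p*q + 12*p + 6*q
∇×B = (6*p, -6*q, -36*p*q + 12*p + 6*q)
At (-2, 2, 2): (-12, -12, 132).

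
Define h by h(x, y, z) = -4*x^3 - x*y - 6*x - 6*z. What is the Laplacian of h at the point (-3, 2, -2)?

72

∂²h/∂x² = -24*x
∂²h/∂y² = 0
∂²h/∂z² = 0
∇²h = -24*x
At (-3, 2, -2): 72.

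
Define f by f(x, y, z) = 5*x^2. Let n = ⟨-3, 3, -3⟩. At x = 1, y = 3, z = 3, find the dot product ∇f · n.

∂f/∂x = 10*x
∂f/∂y = 0
∂f/∂z = 0
∇f at (1, 3, 3) = (10, 0, 0)
∇f · n = (10)(-3) + (0)(3) + (0)(-3) = -30

-30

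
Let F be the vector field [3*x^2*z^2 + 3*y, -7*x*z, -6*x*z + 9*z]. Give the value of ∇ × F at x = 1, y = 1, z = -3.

(∇×F)₁ = ∂F₃/∂y − ∂F₂/∂z = 7*x
(∇×F)₂ = ∂F₁/∂z − ∂F₃/∂x = 6*x^2*z + 6*z
(∇×F)₃ = ∂F₂/∂x − ∂F₁/∂y = -7*z - 3
∇×F = (7*x, 6*x^2*z + 6*z, -7*z - 3)
At (1, 1, -3): (7, -36, 18).

(7, -36, 18)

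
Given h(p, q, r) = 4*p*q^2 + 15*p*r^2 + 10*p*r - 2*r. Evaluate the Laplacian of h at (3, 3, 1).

114

∂²h/∂p² = 0
∂²h/∂q² = 8*p
∂²h/∂r² = 30*p
∇²h = 38*p
At (3, 3, 1): 114.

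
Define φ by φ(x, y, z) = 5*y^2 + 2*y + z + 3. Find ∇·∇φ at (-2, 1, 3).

∂²φ/∂x² = 0
∂²φ/∂y² = 10
∂²φ/∂z² = 0
∇²φ = 10
At (-2, 1, 3): 10.

10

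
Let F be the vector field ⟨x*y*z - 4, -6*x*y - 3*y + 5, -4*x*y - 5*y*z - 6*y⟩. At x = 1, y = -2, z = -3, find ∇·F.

7

∂F₁/∂x = y*z
∂F₂/∂y = -6*x - 3
∂F₃/∂z = -5*y
∇·F = -6*x + y*z - 5*y - 3
At (1, -2, -3): 7.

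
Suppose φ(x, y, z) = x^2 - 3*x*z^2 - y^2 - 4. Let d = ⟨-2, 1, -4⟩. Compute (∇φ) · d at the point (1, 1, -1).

-24

∂φ/∂x = 2*x - 3*z^2
∂φ/∂y = -2*y
∂φ/∂z = -6*x*z
∇φ at (1, 1, -1) = (-1, -2, 6)
∇φ · d = (-1)(-2) + (-2)(1) + (6)(-4) = -24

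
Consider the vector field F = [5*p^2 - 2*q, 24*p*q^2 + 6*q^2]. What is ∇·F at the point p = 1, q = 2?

130

∂F₁/∂p = 10*p
∂F₂/∂q = 48*p*q + 12*q
∇·F = 48*p*q + 10*p + 12*q
At (1, 2): 130.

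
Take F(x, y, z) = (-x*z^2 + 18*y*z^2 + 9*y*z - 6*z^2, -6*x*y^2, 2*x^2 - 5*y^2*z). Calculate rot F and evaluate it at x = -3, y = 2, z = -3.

(∇×F)₁ = ∂F₃/∂y − ∂F₂/∂z = -10*y*z
(∇×F)₂ = ∂F₁/∂z − ∂F₃/∂x = -2*x*z - 4*x + 36*y*z + 9*y - 12*z
(∇×F)₃ = ∂F₂/∂x − ∂F₁/∂y = -6*y^2 - 18*z^2 - 9*z
∇×F = (-10*y*z, -2*x*z - 4*x + 36*y*z + 9*y - 12*z, -6*y^2 - 18*z^2 - 9*z)
At (-3, 2, -3): (60, -168, -159).

(60, -168, -159)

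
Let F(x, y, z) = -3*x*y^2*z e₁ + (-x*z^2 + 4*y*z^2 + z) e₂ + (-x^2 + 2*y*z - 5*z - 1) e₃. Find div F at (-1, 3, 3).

∂F₁/∂x = -3*y^2*z
∂F₂/∂y = 4*z^2
∂F₃/∂z = 2*y - 5
∇·F = -3*y^2*z + 2*y + 4*z^2 - 5
At (-1, 3, 3): -44.

-44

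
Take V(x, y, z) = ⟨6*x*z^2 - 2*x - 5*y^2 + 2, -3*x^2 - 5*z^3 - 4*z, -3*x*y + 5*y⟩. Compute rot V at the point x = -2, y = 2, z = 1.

(30, -18, 32)

(∇×V)₁ = ∂V₃/∂y − ∂V₂/∂z = -3*x + 15*z^2 + 9
(∇×V)₂ = ∂V₁/∂z − ∂V₃/∂x = 12*x*z + 3*y
(∇×V)₃ = ∂V₂/∂x − ∂V₁/∂y = -6*x + 10*y
∇×V = (-3*x + 15*z^2 + 9, 12*x*z + 3*y, -6*x + 10*y)
At (-2, 2, 1): (30, -18, 32).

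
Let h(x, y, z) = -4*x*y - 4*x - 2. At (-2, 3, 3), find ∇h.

∂h/∂x = -4*y - 4
∂h/∂y = -4*x
∂h/∂z = 0
∇h = (-4*y - 4, -4*x, 0)
At (-2, 3, 3): (-16, 8, 0).

(-16, 8, 0)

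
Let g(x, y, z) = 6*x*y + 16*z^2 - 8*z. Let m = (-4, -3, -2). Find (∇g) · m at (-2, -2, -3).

292

∂g/∂x = 6*y
∂g/∂y = 6*x
∂g/∂z = 32*z - 8
∇g at (-2, -2, -3) = (-12, -12, -104)
∇g · m = (-12)(-4) + (-12)(-3) + (-104)(-2) = 292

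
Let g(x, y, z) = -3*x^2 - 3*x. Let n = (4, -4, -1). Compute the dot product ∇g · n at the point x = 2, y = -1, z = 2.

∂g/∂x = -6*x - 3
∂g/∂y = 0
∂g/∂z = 0
∇g at (2, -1, 2) = (-15, 0, 0)
∇g · n = (-15)(4) + (0)(-4) + (0)(-1) = -60

-60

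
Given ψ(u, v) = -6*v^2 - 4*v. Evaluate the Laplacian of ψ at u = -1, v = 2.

∂²ψ/∂u² = 0
∂²ψ/∂v² = -12
∇²ψ = -12
At (-1, 2): -12.

-12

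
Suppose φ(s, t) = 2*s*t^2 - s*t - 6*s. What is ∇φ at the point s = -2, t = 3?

(9, -22)

∂φ/∂s = 2*t^2 - t - 6
∂φ/∂t = 4*s*t - s
∇φ = (2*t^2 - t - 6, 4*s*t - s)
At (-2, 3): (9, -22).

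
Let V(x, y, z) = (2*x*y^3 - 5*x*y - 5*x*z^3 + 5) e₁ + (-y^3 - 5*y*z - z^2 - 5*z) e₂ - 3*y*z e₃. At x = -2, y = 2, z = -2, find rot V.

(∇×V)₁ = ∂V₃/∂y − ∂V₂/∂z = 5*y - z + 5
(∇×V)₂ = ∂V₁/∂z − ∂V₃/∂x = -15*x*z^2
(∇×V)₃ = ∂V₂/∂x − ∂V₁/∂y = -6*x*y^2 + 5*x
∇×V = (5*y - z + 5, -15*x*z^2, -6*x*y^2 + 5*x)
At (-2, 2, -2): (17, 120, 38).

(17, 120, 38)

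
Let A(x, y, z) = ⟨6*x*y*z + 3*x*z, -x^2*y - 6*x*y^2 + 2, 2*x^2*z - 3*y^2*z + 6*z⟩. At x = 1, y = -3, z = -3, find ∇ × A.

(-54, -3, -30)

(∇×A)₁ = ∂A₃/∂y − ∂A₂/∂z = -6*y*z
(∇×A)₂ = ∂A₁/∂z − ∂A₃/∂x = 6*x*y - 4*x*z + 3*x
(∇×A)₃ = ∂A₂/∂x − ∂A₁/∂y = -2*x*y - 6*x*z - 6*y^2
∇×A = (-6*y*z, 6*x*y - 4*x*z + 3*x, -2*x*y - 6*x*z - 6*y^2)
At (1, -3, -3): (-54, -3, -30).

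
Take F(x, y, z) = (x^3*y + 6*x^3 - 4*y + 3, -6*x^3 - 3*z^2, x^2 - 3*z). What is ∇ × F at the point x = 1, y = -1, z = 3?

(∇×F)₁ = ∂F₃/∂y − ∂F₂/∂z = 6*z
(∇×F)₂ = ∂F₁/∂z − ∂F₃/∂x = -2*x
(∇×F)₃ = ∂F₂/∂x − ∂F₁/∂y = -x^3 - 18*x^2 + 4
∇×F = (6*z, -2*x, -x^3 - 18*x^2 + 4)
At (1, -1, 3): (18, -2, -15).

(18, -2, -15)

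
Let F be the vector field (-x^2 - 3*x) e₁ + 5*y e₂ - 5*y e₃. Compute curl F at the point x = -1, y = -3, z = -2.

(-5, 0, 0)

(∇×F)₁ = ∂F₃/∂y − ∂F₂/∂z = -5
(∇×F)₂ = ∂F₁/∂z − ∂F₃/∂x = 0
(∇×F)₃ = ∂F₂/∂x − ∂F₁/∂y = 0
∇×F = (-5, 0, 0)
At (-1, -3, -2): (-5, 0, 0).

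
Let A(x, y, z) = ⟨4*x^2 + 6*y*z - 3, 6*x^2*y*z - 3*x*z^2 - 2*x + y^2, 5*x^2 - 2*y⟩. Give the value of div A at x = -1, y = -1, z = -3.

∂A₁/∂x = 8*x
∂A₂/∂y = 6*x^2*z + 2*y
∂A₃/∂z = 0
∇·A = 6*x^2*z + 8*x + 2*y
At (-1, -1, -3): -28.

-28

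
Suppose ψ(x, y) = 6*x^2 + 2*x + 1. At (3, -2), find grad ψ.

(38, 0)

∂ψ/∂x = 12*x + 2
∂ψ/∂y = 0
∇ψ = (12*x + 2, 0)
At (3, -2): (38, 0).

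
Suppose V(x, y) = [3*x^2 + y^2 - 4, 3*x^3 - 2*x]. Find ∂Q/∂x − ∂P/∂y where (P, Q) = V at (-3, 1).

∂V₂/∂x = 9*x^2 - 2
∂V₁/∂y = 2*y
Scalar curl = 9*x^2 - 2*y - 2
At (-3, 1): 77.

77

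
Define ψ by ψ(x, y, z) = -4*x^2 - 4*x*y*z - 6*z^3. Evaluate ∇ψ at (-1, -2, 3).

(32, 12, -170)

∂ψ/∂x = -8*x - 4*y*z
∂ψ/∂y = -4*x*z
∂ψ/∂z = -4*x*y - 18*z^2
∇ψ = (-8*x - 4*y*z, -4*x*z, -4*x*y - 18*z^2)
At (-1, -2, 3): (32, 12, -170).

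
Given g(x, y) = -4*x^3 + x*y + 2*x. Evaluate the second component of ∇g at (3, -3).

(∇g)_2 = ∂g/∂y = x
At (3, -3): 3.

3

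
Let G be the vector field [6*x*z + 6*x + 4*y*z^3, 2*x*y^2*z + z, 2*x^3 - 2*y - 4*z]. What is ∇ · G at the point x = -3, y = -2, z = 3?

∂G₁/∂x = 6*z + 6
∂G₂/∂y = 4*x*y*z
∂G₃/∂z = -4
∇·G = 4*x*y*z + 6*z + 2
At (-3, -2, 3): 92.

92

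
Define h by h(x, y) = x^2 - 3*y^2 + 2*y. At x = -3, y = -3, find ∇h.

∂h/∂x = 2*x
∂h/∂y = -6*y + 2
∇h = (2*x, -6*y + 2)
At (-3, -3): (-6, 20).

(-6, 20)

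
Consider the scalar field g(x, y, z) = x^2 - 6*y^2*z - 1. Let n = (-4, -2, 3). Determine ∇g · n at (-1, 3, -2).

-298

∂g/∂x = 2*x
∂g/∂y = -12*y*z
∂g/∂z = -6*y^2
∇g at (-1, 3, -2) = (-2, 72, -54)
∇g · n = (-2)(-4) + (72)(-2) + (-54)(3) = -298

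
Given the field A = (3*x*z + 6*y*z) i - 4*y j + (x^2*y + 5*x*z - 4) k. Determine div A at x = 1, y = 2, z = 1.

∂A₁/∂x = 3*z
∂A₂/∂y = -4
∂A₃/∂z = 5*x
∇·A = 5*x + 3*z - 4
At (1, 2, 1): 4.

4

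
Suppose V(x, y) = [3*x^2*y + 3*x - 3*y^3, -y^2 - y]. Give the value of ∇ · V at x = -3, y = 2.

-38

∂V₁/∂x = 6*x*y + 3
∂V₂/∂y = -2*y - 1
∇·V = 6*x*y - 2*y + 2
At (-3, 2): -38.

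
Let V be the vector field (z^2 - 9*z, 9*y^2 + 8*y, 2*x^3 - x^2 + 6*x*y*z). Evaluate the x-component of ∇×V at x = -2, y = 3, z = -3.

(∇×V)_1 = ∂V₃/∂y − ∂V₂/∂z
= 6*x*z − (0)
= 6*x*z
At (-2, 3, -3): 36.

36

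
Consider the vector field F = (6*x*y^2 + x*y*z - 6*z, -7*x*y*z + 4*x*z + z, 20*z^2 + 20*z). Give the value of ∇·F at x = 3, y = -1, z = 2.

∂F₁/∂x = 6*y^2 + y*z
∂F₂/∂y = -7*x*z
∂F₃/∂z = 40*z + 20
∇·F = -7*x*z + 6*y^2 + y*z + 40*z + 20
At (3, -1, 2): 62.

62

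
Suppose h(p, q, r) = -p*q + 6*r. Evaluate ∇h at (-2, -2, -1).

∂h/∂p = -q
∂h/∂q = -p
∂h/∂r = 6
∇h = (-q, -p, 6)
At (-2, -2, -1): (2, 2, 6).

(2, 2, 6)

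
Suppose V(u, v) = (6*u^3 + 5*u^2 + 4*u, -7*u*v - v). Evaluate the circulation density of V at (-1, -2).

∂V₂/∂u = -7*v
∂V₁/∂v = 0
Scalar curl = -7*v
At (-1, -2): 14.

14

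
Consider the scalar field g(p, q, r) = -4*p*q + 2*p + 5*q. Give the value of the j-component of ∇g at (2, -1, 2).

(∇g)_2 = ∂g/∂q = -4*p + 5
At (2, -1, 2): -3.

-3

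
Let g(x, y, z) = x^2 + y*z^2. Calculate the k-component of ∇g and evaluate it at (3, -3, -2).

(∇g)_3 = ∂g/∂z = 2*y*z
At (3, -3, -2): 12.

12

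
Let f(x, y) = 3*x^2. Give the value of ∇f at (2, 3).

∂f/∂x = 6*x
∂f/∂y = 0
∇f = (6*x, 0)
At (2, 3): (12, 0).

(12, 0)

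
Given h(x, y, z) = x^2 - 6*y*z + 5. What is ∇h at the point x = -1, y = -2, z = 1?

(-2, -6, 12)

∂h/∂x = 2*x
∂h/∂y = -6*z
∂h/∂z = -6*y
∇h = (2*x, -6*z, -6*y)
At (-1, -2, 1): (-2, -6, 12).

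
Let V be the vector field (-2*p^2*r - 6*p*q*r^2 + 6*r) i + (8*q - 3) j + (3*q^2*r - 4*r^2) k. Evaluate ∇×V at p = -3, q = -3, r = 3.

(-54, -336, -162)

(∇×V)₁ = ∂V₃/∂q − ∂V₂/∂r = 6*q*r
(∇×V)₂ = ∂V₁/∂r − ∂V₃/∂p = -2*p^2 - 12*p*q*r + 6
(∇×V)₃ = ∂V₂/∂p − ∂V₁/∂q = 6*p*r^2
∇×V = (6*q*r, -2*p^2 - 12*p*q*r + 6, 6*p*r^2)
At (-3, -3, 3): (-54, -336, -162).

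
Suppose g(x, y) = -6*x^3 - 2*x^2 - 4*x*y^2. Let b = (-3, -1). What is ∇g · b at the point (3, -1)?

∂g/∂x = -18*x^2 - 4*x - 4*y^2
∂g/∂y = -8*x*y
∇g at (3, -1) = (-178, 24)
∇g · b = (-178)(-3) + (24)(-1) = 510

510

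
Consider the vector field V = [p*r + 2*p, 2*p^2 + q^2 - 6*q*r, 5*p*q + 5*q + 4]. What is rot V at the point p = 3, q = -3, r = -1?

(2, 18, 12)

(∇×V)₁ = ∂V₃/∂q − ∂V₂/∂r = 5*p + 6*q + 5
(∇×V)₂ = ∂V₁/∂r − ∂V₃/∂p = p - 5*q
(∇×V)₃ = ∂V₂/∂p − ∂V₁/∂q = 4*p
∇×V = (5*p + 6*q + 5, p - 5*q, 4*p)
At (3, -3, -1): (2, 18, 12).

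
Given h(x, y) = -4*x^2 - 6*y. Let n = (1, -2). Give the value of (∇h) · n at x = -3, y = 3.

∂h/∂x = -8*x
∂h/∂y = -6
∇h at (-3, 3) = (24, -6)
∇h · n = (24)(1) + (-6)(-2) = 36

36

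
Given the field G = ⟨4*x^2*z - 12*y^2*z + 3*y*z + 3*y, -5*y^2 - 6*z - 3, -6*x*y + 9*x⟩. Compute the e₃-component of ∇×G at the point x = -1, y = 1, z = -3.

-66

(∇×G)_3 = ∂G₂/∂x − ∂G₁/∂y
= 0 − (-24*y*z + 3*z + 3)
= 24*y*z - 3*z - 3
At (-1, 1, -3): -66.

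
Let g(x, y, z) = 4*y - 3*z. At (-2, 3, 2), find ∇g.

∂g/∂x = 0
∂g/∂y = 4
∂g/∂z = -3
∇g = (0, 4, -3)
At (-2, 3, 2): (0, 4, -3).

(0, 4, -3)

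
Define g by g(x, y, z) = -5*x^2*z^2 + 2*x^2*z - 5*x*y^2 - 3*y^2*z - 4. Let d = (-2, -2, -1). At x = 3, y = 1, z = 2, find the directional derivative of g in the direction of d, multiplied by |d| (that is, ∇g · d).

451

∂g/∂x = -10*x*z^2 + 4*x*z - 5*y^2
∂g/∂y = -10*x*y - 6*y*z
∂g/∂z = -10*x^2*z + 2*x^2 - 3*y^2
∇g at (3, 1, 2) = (-101, -42, -165)
∇g · d = (-101)(-2) + (-42)(-2) + (-165)(-1) = 451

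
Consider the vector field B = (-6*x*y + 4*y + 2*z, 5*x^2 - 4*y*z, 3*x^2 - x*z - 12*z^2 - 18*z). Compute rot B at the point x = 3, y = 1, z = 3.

(4, -13, 44)

(∇×B)₁ = ∂B₃/∂y − ∂B₂/∂z = 4*y
(∇×B)₂ = ∂B₁/∂z − ∂B₃/∂x = -6*x + z + 2
(∇×B)₃ = ∂B₂/∂x − ∂B₁/∂y = 16*x - 4
∇×B = (4*y, -6*x + z + 2, 16*x - 4)
At (3, 1, 3): (4, -13, 44).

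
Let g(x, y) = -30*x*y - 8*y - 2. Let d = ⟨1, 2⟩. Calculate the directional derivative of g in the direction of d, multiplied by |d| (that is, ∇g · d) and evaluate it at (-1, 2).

-16

∂g/∂x = -30*y
∂g/∂y = -30*x - 8
∇g at (-1, 2) = (-60, 22)
∇g · d = (-60)(1) + (22)(2) = -16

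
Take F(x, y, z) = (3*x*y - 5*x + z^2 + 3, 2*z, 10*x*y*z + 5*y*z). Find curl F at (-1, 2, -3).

(13, 54, 3)

(∇×F)₁ = ∂F₃/∂y − ∂F₂/∂z = 10*x*z + 5*z - 2
(∇×F)₂ = ∂F₁/∂z − ∂F₃/∂x = -10*y*z + 2*z
(∇×F)₃ = ∂F₂/∂x − ∂F₁/∂y = -3*x
∇×F = (10*x*z + 5*z - 2, -10*y*z + 2*z, -3*x)
At (-1, 2, -3): (13, 54, 3).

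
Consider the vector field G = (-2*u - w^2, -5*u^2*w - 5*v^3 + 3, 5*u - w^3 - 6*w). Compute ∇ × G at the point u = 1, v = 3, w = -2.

(5, -1, 20)

(∇×G)₁ = ∂G₃/∂v − ∂G₂/∂w = 5*u^2
(∇×G)₂ = ∂G₁/∂w − ∂G₃/∂u = -2*w - 5
(∇×G)₃ = ∂G₂/∂u − ∂G₁/∂v = -10*u*w
∇×G = (5*u^2, -2*w - 5, -10*u*w)
At (1, 3, -2): (5, -1, 20).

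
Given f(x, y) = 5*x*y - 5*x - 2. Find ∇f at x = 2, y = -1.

∂f/∂x = 5*y - 5
∂f/∂y = 5*x
∇f = (5*y - 5, 5*x)
At (2, -1): (-10, 10).

(-10, 10)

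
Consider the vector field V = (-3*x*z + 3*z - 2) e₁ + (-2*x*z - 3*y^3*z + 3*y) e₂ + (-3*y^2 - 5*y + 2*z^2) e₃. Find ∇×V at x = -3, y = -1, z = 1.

(-8, 12, -2)

(∇×V)₁ = ∂V₃/∂y − ∂V₂/∂z = 2*x + 3*y^3 - 6*y - 5
(∇×V)₂ = ∂V₁/∂z − ∂V₃/∂x = -3*x + 3
(∇×V)₃ = ∂V₂/∂x − ∂V₁/∂y = -2*z
∇×V = (2*x + 3*y^3 - 6*y - 5, -3*x + 3, -2*z)
At (-3, -1, 1): (-8, 12, -2).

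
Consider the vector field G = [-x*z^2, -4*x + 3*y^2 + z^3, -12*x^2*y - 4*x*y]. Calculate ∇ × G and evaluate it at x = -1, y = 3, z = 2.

(-20, -56, -4)

(∇×G)₁ = ∂G₃/∂y − ∂G₂/∂z = -12*x^2 - 4*x - 3*z^2
(∇×G)₂ = ∂G₁/∂z − ∂G₃/∂x = 24*x*y - 2*x*z + 4*y
(∇×G)₃ = ∂G₂/∂x − ∂G₁/∂y = -4
∇×G = (-12*x^2 - 4*x - 3*z^2, 24*x*y - 2*x*z + 4*y, -4)
At (-1, 3, 2): (-20, -56, -4).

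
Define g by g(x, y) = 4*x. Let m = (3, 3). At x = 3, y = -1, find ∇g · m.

∂g/∂x = 4
∂g/∂y = 0
∇g at (3, -1) = (4, 0)
∇g · m = (4)(3) + (0)(3) = 12

12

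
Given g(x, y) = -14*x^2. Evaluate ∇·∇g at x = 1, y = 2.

-28

∂²g/∂x² = -28
∂²g/∂y² = 0
∇²g = -28
At (1, 2): -28.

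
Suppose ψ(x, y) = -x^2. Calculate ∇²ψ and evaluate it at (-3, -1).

∂²ψ/∂x² = -2
∂²ψ/∂y² = 0
∇²ψ = -2
At (-3, -1): -2.

-2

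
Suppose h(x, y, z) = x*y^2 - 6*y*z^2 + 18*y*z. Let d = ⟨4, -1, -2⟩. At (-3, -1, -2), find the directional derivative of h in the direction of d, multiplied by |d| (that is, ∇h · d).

∂h/∂x = y^2
∂h/∂y = 2*x*y - 6*z^2 + 18*z
∂h/∂z = -12*y*z + 18*y
∇h at (-3, -1, -2) = (1, -54, -42)
∇h · d = (1)(4) + (-54)(-1) + (-42)(-2) = 142

142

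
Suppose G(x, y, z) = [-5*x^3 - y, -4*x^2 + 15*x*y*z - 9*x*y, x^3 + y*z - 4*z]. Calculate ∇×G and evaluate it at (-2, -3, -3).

(-93, -12, 179)

(∇×G)₁ = ∂G₃/∂y − ∂G₂/∂z = -15*x*y + z
(∇×G)₂ = ∂G₁/∂z − ∂G₃/∂x = -3*x^2
(∇×G)₃ = ∂G₂/∂x − ∂G₁/∂y = -8*x + 15*y*z - 9*y + 1
∇×G = (-15*x*y + z, -3*x^2, -8*x + 15*y*z - 9*y + 1)
At (-2, -3, -3): (-93, -12, 179).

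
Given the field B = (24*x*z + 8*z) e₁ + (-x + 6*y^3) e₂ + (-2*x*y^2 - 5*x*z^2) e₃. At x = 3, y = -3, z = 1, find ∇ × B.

(∇×B)₁ = ∂B₃/∂y − ∂B₂/∂z = -4*x*y
(∇×B)₂ = ∂B₁/∂z − ∂B₃/∂x = 24*x + 2*y^2 + 5*z^2 + 8
(∇×B)₃ = ∂B₂/∂x − ∂B₁/∂y = -1
∇×B = (-4*x*y, 24*x + 2*y^2 + 5*z^2 + 8, -1)
At (3, -3, 1): (36, 103, -1).

(36, 103, -1)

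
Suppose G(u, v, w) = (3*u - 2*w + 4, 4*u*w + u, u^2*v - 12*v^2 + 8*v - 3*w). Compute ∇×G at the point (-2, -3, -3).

(92, -14, -11)

(∇×G)₁ = ∂G₃/∂v − ∂G₂/∂w = u^2 - 4*u - 24*v + 8
(∇×G)₂ = ∂G₁/∂w − ∂G₃/∂u = -2*u*v - 2
(∇×G)₃ = ∂G₂/∂u − ∂G₁/∂v = 4*w + 1
∇×G = (u^2 - 4*u - 24*v + 8, -2*u*v - 2, 4*w + 1)
At (-2, -3, -3): (92, -14, -11).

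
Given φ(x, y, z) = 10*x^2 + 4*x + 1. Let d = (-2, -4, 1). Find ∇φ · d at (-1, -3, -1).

32

∂φ/∂x = 20*x + 4
∂φ/∂y = 0
∂φ/∂z = 0
∇φ at (-1, -3, -1) = (-16, 0, 0)
∇φ · d = (-16)(-2) + (0)(-4) + (0)(1) = 32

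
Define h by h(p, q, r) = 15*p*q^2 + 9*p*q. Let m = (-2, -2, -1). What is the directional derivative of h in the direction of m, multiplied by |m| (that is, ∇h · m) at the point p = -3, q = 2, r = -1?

∂h/∂p = 15*q^2 + 9*q
∂h/∂q = 30*p*q + 9*p
∂h/∂r = 0
∇h at (-3, 2, -1) = (78, -207, 0)
∇h · m = (78)(-2) + (-207)(-2) + (0)(-1) = 258

258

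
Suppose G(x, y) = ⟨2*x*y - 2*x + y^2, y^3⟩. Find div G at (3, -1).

∂G₁/∂x = 2*y - 2
∂G₂/∂y = 3*y^2
∇·G = 3*y^2 + 2*y - 2
At (3, -1): -1.

-1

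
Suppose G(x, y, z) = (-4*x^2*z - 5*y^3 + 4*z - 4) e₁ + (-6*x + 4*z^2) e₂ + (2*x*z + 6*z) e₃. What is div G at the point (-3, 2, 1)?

24

∂G₁/∂x = -8*x*z
∂G₂/∂y = 0
∂G₃/∂z = 2*x + 6
∇·G = -8*x*z + 2*x + 6
At (-3, 2, 1): 24.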